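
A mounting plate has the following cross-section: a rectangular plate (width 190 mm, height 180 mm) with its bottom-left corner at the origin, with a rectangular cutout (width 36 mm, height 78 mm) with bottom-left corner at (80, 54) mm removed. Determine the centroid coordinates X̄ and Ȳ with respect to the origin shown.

X̄ = 94.73 mm, Ȳ = 89.73 mm

plate: A = 190 × 180 = 34200.00, centroid at (95.00, 90.00).
hole: A = −(36 × 78) = -2808.00, centroid at (98.00, 93.00).
ΣA = 31392.00 mm², ΣAX̄ = 2973816.00 mm³, ΣAȲ = 2816856.00 mm³.
X̄ = 2973816.00/31392.00 = 94.73 mm; Ȳ = 2816856.00/31392.00 = 89.73 mm.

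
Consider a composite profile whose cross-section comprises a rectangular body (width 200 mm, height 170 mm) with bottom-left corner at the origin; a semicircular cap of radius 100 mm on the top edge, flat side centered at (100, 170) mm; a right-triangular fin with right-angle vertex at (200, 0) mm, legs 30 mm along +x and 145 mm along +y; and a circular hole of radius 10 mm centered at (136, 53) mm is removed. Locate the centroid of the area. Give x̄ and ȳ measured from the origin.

x̄ = 104.42 mm, ȳ = 122.47 mm

Part | A | x̄ᵢ | ȳᵢ | A·x̄ᵢ | A·ȳᵢ
rectangular body | 34000.00 | 100.00 | 85.00 | 3400000.00 | 2890000.00
semicircular top | 15707.96 | 100.00 | 212.44 | 1570796.33 | 3337020.42
triangular fin | 2175.00 | 210.00 | 48.33 | 456750.00 | 105125.00
hole | -314.16 | 136.00 | 53.00 | -42725.66 | -16650.44
Σ | 51568.80 |  |  | 5384820.67 | 6315494.98
x̄ = 5384820.67 / 51568.80 = 104.42 mm
ȳ = 6315494.98 / 51568.80 = 122.47 mm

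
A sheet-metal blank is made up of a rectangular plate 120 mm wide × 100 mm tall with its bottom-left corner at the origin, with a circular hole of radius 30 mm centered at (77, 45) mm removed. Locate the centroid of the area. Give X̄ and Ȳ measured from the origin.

Part | A | x̄ᵢ | ȳᵢ | A·x̄ᵢ | A·ȳᵢ
plate | 12000.00 | 60.00 | 50.00 | 720000.00 | 600000.00
hole | -2827.43 | 77.00 | 45.00 | -217712.37 | -127234.50
Σ | 9172.57 |  |  | 502287.63 | 472765.50
X̄ = 502287.63 / 9172.57 = 54.76 mm
Ȳ = 472765.50 / 9172.57 = 51.54 mm

X̄ = 54.76 mm, Ȳ = 51.54 mm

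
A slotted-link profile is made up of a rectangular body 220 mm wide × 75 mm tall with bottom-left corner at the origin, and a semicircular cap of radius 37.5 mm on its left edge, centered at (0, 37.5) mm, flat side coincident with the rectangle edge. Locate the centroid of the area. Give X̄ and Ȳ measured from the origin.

X̄ = 95.13 mm, Ȳ = 37.50 mm

Part | A | x̄ᵢ | ȳᵢ | A·x̄ᵢ | A·ȳᵢ
rectangular body | 16500.00 | 110.00 | 37.50 | 1815000.00 | 618750.00
semicircular end | 2208.93 | -15.92 | 37.50 | -35156.25 | 82834.96
Σ | 18708.93 |  |  | 1779843.75 | 701584.96
X̄ = 1779843.75 / 18708.93 = 95.13 mm
Ȳ = 701584.96 / 18708.93 = 37.50 mm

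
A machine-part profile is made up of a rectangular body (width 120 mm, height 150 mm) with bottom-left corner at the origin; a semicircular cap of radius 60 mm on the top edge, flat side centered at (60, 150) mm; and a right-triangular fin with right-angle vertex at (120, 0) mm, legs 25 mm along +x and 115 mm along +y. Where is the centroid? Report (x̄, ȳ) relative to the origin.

Part | A | x̄ᵢ | ȳᵢ | A·x̄ᵢ | A·ȳᵢ
rectangular body | 18000.00 | 60.00 | 75.00 | 1080000.00 | 1350000.00
semicircular top | 5654.87 | 60.00 | 175.46 | 339292.01 | 992230.02
triangular fin | 1437.50 | 128.33 | 38.33 | 184479.17 | 55104.17
Σ | 25092.37 |  |  | 1603771.17 | 2397334.18
x̄ = 1603771.17 / 25092.37 = 63.91 mm
ȳ = 2397334.18 / 25092.37 = 95.54 mm

x̄ = 63.91 mm, ȳ = 95.54 mm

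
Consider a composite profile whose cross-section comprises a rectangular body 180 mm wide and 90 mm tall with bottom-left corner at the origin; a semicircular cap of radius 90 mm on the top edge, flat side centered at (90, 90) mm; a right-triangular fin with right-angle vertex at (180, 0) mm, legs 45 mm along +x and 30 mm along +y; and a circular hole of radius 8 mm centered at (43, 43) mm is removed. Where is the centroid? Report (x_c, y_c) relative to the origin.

rectangular body: A = 180 × 90 = 16200.00, centroid at (90.00, 45.00).
semicircular top: A = ½π·90² = 12723.45, centroid at (90.00, 128.20).
triangular fin: A = ½·45·30 = 675.00, centroid at (195.00, 10.00).
hole: A = −π·8² = -201.06, centroid at (43.00, 43.00).
ΣA = 29397.39 mm²
ΣAx_c = (16200.00)(90.00) + (12723.45)(90.00) + (675.00)(195.00) + (-201.06)(43.00) = 2726089.86 mm³
ΣAy_c = (16200.00)(45.00) + (12723.45)(128.20) + (675.00)(10.00) + (-201.06)(43.00) = 2358214.86 mm³
x_c = 2726089.86 / 29397.39 = 92.73 mm
y_c = 2358214.86 / 29397.39 = 80.22 mm

x_c = 92.73 mm, y_c = 80.22 mm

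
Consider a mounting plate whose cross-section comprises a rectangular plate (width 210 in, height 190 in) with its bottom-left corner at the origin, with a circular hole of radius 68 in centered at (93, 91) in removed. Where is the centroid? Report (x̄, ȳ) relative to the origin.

x̄ = 111.87 in, ȳ = 97.29 in

Part | A | x̄ᵢ | ȳᵢ | A·x̄ᵢ | A·ȳᵢ
plate | 39900.00 | 105.00 | 95.00 | 4189500.00 | 3790500.00
hole | -14526.72 | 93.00 | 91.00 | -1350985.37 | -1321931.92
Σ | 25373.28 |  |  | 2838514.63 | 2468568.08
x̄ = 2838514.63 / 25373.28 = 111.87 in
ȳ = 2468568.08 / 25373.28 = 97.29 in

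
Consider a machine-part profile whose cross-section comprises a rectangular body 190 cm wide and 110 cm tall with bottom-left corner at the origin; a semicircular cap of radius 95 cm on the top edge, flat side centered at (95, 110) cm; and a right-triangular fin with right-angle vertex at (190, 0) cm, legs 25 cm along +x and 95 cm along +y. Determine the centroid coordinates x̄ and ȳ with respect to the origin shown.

x̄ = 98.38 cm, ȳ = 91.50 cm

rectangular body: A = 190 × 110 = 20900.00, centroid at (95.00, 55.00).
semicircular top: A = ½π·95² = 14176.44, centroid at (95.00, 150.32).
triangular fin: A = ½·25·95 = 1187.50, centroid at (198.33, 31.67).
ΣA = 36263.94 cm²
ΣAx̄ = (20900.00)(95.00) + (14176.44)(95.00) + (1187.50)(198.33) = 3567782.33 cm³
ΣAȳ = (20900.00)(55.00) + (14176.44)(150.32) + (1187.50)(31.67) = 3318095.55 cm³
x̄ = 3567782.33 / 36263.94 = 98.38 cm
ȳ = 3318095.55 / 36263.94 = 91.50 cm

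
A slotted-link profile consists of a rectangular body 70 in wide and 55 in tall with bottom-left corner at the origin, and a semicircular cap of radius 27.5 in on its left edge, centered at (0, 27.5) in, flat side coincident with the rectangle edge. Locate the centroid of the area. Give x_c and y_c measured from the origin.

x_c = 24.00 in, y_c = 27.50 in

Part | A | x̄ᵢ | ȳᵢ | A·x̄ᵢ | A·ȳᵢ
rectangular body | 3850.00 | 35.00 | 27.50 | 134750.00 | 105875.00
semicircular end | 1187.91 | -11.67 | 27.50 | -13864.58 | 32667.65
Σ | 5037.91 |  |  | 120885.42 | 138542.65
x_c = 120885.42 / 5037.91 = 24.00 in
y_c = 138542.65 / 5037.91 = 27.50 in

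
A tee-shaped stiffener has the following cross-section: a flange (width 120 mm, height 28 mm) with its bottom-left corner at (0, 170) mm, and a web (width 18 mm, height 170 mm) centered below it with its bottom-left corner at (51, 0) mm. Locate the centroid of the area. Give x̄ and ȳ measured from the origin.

x̄ = 60.00 mm, ȳ = 136.81 mm

web: A = 18 × 170 = 3060.00, centroid at (60.00, 85.00).
flange: A = 120 × 28 = 3360.00, centroid at (60.00, 184.00).
ΣA = 6420.00 mm²
ΣAx̄ = (3060.00)(60.00) + (3360.00)(60.00) = 385200.00 mm³
ΣAȳ = (3060.00)(85.00) + (3360.00)(184.00) = 878340.00 mm³
x̄ = 385200.00 / 6420.00 = 60.00 mm
ȳ = 878340.00 / 6420.00 = 136.81 mm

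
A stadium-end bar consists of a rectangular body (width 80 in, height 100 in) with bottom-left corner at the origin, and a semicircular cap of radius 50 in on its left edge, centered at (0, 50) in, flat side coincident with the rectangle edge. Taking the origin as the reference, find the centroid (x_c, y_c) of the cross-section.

Part | A | x̄ᵢ | ȳᵢ | A·x̄ᵢ | A·ȳᵢ
rectangular body | 8000.00 | 40.00 | 50.00 | 320000.00 | 400000.00
semicircular end | 3926.99 | -21.22 | 50.00 | -83333.33 | 196349.54
Σ | 11926.99 |  |  | 236666.67 | 596349.54
x_c = 236666.67 / 11926.99 = 19.84 in
y_c = 596349.54 / 11926.99 = 50.00 in

x_c = 19.84 in, y_c = 50.00 in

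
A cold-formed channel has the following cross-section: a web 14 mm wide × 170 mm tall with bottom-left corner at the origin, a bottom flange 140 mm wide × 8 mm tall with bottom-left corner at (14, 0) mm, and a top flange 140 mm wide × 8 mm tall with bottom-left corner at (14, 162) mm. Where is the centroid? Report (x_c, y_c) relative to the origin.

web: A = 14 × 170 = 2380.00, centroid at (7.00, 85.00).
bottom flange: A = 140 × 8 = 1120.00, centroid at (84.00, 4.00).
top flange: A = 140 × 8 = 1120.00, centroid at (84.00, 166.00).
ΣA = 4620.00 mm²
ΣAx_c = (2380.00)(7.00) + (1120.00)(84.00) + (1120.00)(84.00) = 204820.00 mm³
ΣAy_c = (2380.00)(85.00) + (1120.00)(4.00) + (1120.00)(166.00) = 392700.00 mm³
x_c = 204820.00 / 4620.00 = 44.33 mm
y_c = 392700.00 / 4620.00 = 85.00 mm

x_c = 44.33 mm, y_c = 85.00 mm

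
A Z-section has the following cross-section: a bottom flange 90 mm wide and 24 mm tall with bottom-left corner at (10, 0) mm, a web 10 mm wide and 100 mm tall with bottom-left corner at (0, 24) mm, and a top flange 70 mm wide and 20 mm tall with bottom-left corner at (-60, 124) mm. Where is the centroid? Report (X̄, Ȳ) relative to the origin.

Part | A | x̄ᵢ | ȳᵢ | A·x̄ᵢ | A·ȳᵢ
bottom flange | 2160.00 | 55.00 | 12.00 | 118800.00 | 25920.00
web | 1000.00 | 5.00 | 74.00 | 5000.00 | 74000.00
top flange | 1400.00 | -25.00 | 134.00 | -35000.00 | 187600.00
Σ | 4560.00 |  |  | 88800.00 | 287520.00
X̄ = 88800.00 / 4560.00 = 19.47 mm
Ȳ = 287520.00 / 4560.00 = 63.05 mm

X̄ = 19.47 mm, Ȳ = 63.05 mm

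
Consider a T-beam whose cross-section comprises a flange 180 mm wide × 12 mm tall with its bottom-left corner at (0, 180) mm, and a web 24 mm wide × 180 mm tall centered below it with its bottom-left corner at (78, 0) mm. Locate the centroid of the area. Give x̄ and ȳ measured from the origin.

x̄ = 90.00 mm, ȳ = 122.00 mm

Part | A | x̄ᵢ | ȳᵢ | A·x̄ᵢ | A·ȳᵢ
web | 4320.00 | 90.00 | 90.00 | 388800.00 | 388800.00
flange | 2160.00 | 90.00 | 186.00 | 194400.00 | 401760.00
Σ | 6480.00 |  |  | 583200.00 | 790560.00
x̄ = 583200.00 / 6480.00 = 90.00 mm
ȳ = 790560.00 / 6480.00 = 122.00 mm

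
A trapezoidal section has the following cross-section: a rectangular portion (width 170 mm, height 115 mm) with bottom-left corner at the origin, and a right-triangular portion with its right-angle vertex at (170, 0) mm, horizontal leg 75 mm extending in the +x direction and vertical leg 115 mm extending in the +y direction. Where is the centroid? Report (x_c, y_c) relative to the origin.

rectangular portion: A = 170 × 115 = 19550.00, centroid at (85.00, 57.50).
triangular portion: A = ½·75·115 = 4312.50, centroid at (195.00, 38.33).
ΣA = 23862.50 mm², ΣAx_c = 2502687.50 mm³, ΣAy_c = 1289437.50 mm³.
x_c = 2502687.50/23862.50 = 104.88 mm; y_c = 1289437.50/23862.50 = 54.04 mm.

x_c = 104.88 mm, y_c = 54.04 mm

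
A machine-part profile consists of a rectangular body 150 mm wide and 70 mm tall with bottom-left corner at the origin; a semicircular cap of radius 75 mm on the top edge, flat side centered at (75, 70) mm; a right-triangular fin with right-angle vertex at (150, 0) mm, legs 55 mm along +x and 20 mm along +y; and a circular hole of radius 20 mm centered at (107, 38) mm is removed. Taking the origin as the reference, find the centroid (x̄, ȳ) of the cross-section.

x̄ = 75.60 mm, ȳ = 65.66 mm

rectangular body: A = 150 × 70 = 10500.00, centroid at (75.00, 35.00).
semicircular top: A = ½π·75² = 8835.73, centroid at (75.00, 101.83).
triangular fin: A = ½·55·20 = 550.00, centroid at (168.33, 6.67).
hole: A = −π·20² = -1256.64, centroid at (107.00, 38.00).
ΣA = 18629.09 mm²
ΣAx̄ = (10500.00)(75.00) + (8835.73)(75.00) + (550.00)(168.33) + (-1256.64)(107.00) = 1408302.87 mm³
ΣAȳ = (10500.00)(35.00) + (8835.73)(101.83) + (550.00)(6.67) + (-1256.64)(38.00) = 1223165.51 mm³
x̄ = 1408302.87 / 18629.09 = 75.60 mm
ȳ = 1223165.51 / 18629.09 = 65.66 mm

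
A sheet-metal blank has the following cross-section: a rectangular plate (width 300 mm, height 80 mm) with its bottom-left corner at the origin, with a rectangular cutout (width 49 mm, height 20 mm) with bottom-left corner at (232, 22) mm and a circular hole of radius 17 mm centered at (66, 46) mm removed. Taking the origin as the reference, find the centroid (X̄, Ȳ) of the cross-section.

X̄ = 148.73 mm, Ȳ = 40.11 mm

Part | A | x̄ᵢ | ȳᵢ | A·x̄ᵢ | A·ȳᵢ
plate | 24000.00 | 150.00 | 40.00 | 3600000.00 | 960000.00
hole 1 | -980.00 | 256.50 | 32.00 | -251370.00 | -31360.00
hole 2 | -907.92 | 66.00 | 46.00 | -59922.74 | -41764.33
Σ | 22112.08 |  |  | 3288707.26 | 886875.67
X̄ = 3288707.26 / 22112.08 = 148.73 mm
Ȳ = 886875.67 / 22112.08 = 40.11 mm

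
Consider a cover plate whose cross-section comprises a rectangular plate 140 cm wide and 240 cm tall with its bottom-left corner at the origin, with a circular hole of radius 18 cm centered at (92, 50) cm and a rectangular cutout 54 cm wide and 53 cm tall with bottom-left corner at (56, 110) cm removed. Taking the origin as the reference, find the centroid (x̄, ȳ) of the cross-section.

x̄ = 67.99 cm, ȳ = 120.81 cm

plate: A = 140 × 240 = 33600.00, centroid at (70.00, 120.00).
hole 1: A = −π·18² = -1017.88, centroid at (92.00, 50.00).
hole 2: A = −(54 × 53) = -2862.00, centroid at (83.00, 136.50).
ΣA = 29720.12 cm²
ΣAx̄ = (33600.00)(70.00) + (-1017.88)(92.00) + (-2862.00)(83.00) = 2020809.41 cm³
ΣAȳ = (33600.00)(120.00) + (-1017.88)(50.00) + (-2862.00)(136.50) = 3590443.20 cm³
x̄ = 2020809.41 / 29720.12 = 67.99 cm
ȳ = 3590443.20 / 29720.12 = 120.81 cm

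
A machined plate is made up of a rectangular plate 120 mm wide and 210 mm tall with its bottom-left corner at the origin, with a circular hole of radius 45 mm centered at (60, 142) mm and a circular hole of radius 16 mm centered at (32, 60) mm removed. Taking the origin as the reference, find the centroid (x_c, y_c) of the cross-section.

x_c = 61.25 mm, y_c = 93.95 mm

Part | A | x̄ᵢ | ȳᵢ | A·x̄ᵢ | A·ȳᵢ
plate | 25200.00 | 60.00 | 105.00 | 1512000.00 | 2646000.00
hole 1 | -6361.73 | 60.00 | 142.00 | -381703.51 | -903364.97
hole 2 | -804.25 | 32.00 | 60.00 | -25735.93 | -48254.86
Σ | 18034.03 |  |  | 1104560.57 | 1694380.17
x_c = 1104560.57 / 18034.03 = 61.25 mm
y_c = 1694380.17 / 18034.03 = 93.95 mm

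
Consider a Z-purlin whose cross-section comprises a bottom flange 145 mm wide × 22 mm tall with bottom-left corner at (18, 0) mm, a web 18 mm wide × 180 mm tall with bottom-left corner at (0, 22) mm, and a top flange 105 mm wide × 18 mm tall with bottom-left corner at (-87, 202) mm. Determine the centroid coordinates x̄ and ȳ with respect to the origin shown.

x̄ = 30.37 mm, ȳ = 95.76 mm

bottom flange: A = 145 × 22 = 3190.00, centroid at (90.50, 11.00).
web: A = 18 × 180 = 3240.00, centroid at (9.00, 112.00).
top flange: A = 105 × 18 = 1890.00, centroid at (-34.50, 211.00).
ΣA = 8320.00 mm², ΣAx̄ = 252650.00 mm³, ΣAȳ = 796760.00 mm³.
x̄ = 252650.00/8320.00 = 30.37 mm; ȳ = 796760.00/8320.00 = 95.76 mm.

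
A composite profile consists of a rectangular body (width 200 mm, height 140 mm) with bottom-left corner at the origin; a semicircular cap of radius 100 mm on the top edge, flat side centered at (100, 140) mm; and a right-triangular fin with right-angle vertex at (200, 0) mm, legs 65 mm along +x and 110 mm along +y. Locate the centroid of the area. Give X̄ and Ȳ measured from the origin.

rectangular body: A = 200 × 140 = 28000.00, centroid at (100.00, 70.00).
semicircular top: A = ½π·100² = 15707.96, centroid at (100.00, 182.44).
triangular fin: A = ½·65·110 = 3575.00, centroid at (221.67, 36.67).
ΣA = 47282.96 mm²
ΣAX̄ = (28000.00)(100.00) + (15707.96)(100.00) + (3575.00)(221.67) = 5163254.66 mm³
ΣAȲ = (28000.00)(70.00) + (15707.96)(182.44) + (3575.00)(36.67) = 4956864.86 mm³
X̄ = 5163254.66 / 47282.96 = 109.20 mm
Ȳ = 4956864.86 / 47282.96 = 104.83 mm

X̄ = 109.20 mm, Ȳ = 104.83 mm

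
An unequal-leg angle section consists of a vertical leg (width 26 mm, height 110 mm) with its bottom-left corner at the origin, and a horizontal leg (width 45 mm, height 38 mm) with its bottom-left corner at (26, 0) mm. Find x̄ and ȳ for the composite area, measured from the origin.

vertical leg: A = 26 × 110 = 2860.00, centroid at (13.00, 55.00).
horizontal leg: A = 45 × 38 = 1710.00, centroid at (48.50, 19.00).
ΣA = 4570.00 mm²
ΣAx̄ = (2860.00)(13.00) + (1710.00)(48.50) = 120115.00 mm³
ΣAȳ = (2860.00)(55.00) + (1710.00)(19.00) = 189790.00 mm³
x̄ = 120115.00 / 4570.00 = 26.28 mm
ȳ = 189790.00 / 4570.00 = 41.53 mm

x̄ = 26.28 mm, ȳ = 41.53 mm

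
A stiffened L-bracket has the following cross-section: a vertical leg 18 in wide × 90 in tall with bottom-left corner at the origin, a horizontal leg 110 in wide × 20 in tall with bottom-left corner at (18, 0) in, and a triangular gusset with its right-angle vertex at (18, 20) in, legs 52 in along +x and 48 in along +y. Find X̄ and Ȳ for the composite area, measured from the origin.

Part | A | x̄ᵢ | ȳᵢ | A·x̄ᵢ | A·ȳᵢ
vertical leg | 1620.00 | 9.00 | 45.00 | 14580.00 | 72900.00
horizontal leg | 2200.00 | 73.00 | 10.00 | 160600.00 | 22000.00
gusset | 1248.00 | 35.33 | 36.00 | 44096.00 | 44928.00
Σ | 5068.00 |  |  | 219276.00 | 139828.00
X̄ = 219276.00 / 5068.00 = 43.27 in
Ȳ = 139828.00 / 5068.00 = 27.59 in

X̄ = 43.27 in, Ȳ = 27.59 in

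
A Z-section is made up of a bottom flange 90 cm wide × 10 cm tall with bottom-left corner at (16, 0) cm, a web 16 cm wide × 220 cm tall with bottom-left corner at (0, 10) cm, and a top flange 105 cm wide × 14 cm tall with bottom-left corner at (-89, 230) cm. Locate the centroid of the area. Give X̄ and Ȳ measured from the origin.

bottom flange: A = 90 × 10 = 900.00, centroid at (61.00, 5.00).
web: A = 16 × 220 = 3520.00, centroid at (8.00, 120.00).
top flange: A = 105 × 14 = 1470.00, centroid at (-36.50, 237.00).
ΣA = 5890.00 cm²
ΣAX̄ = (900.00)(61.00) + (3520.00)(8.00) + (1470.00)(-36.50) = 29405.00 cm³
ΣAȲ = (900.00)(5.00) + (3520.00)(120.00) + (1470.00)(237.00) = 775290.00 cm³
X̄ = 29405.00 / 5890.00 = 4.99 cm
Ȳ = 775290.00 / 5890.00 = 131.63 cm

X̄ = 4.99 cm, Ȳ = 131.63 cm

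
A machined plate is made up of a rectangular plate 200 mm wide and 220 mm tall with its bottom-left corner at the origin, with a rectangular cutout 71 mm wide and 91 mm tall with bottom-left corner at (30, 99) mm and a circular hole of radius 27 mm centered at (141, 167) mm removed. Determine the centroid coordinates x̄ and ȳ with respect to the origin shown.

plate: A = 200 × 220 = 44000.00, centroid at (100.00, 110.00).
hole 1: A = −(71 × 91) = -6461.00, centroid at (65.50, 144.50).
hole 2: A = −π·27² = -2290.22, centroid at (141.00, 167.00).
ΣA = 35248.78 mm²
ΣAx̄ = (44000.00)(100.00) + (-6461.00)(65.50) + (-2290.22)(141.00) = 3653883.33 mm³
ΣAȳ = (44000.00)(110.00) + (-6461.00)(144.50) + (-2290.22)(167.00) = 3523918.59 mm³
x̄ = 3653883.33 / 35248.78 = 103.66 mm
ȳ = 3523918.59 / 35248.78 = 99.97 mm

x̄ = 103.66 mm, ȳ = 99.97 mm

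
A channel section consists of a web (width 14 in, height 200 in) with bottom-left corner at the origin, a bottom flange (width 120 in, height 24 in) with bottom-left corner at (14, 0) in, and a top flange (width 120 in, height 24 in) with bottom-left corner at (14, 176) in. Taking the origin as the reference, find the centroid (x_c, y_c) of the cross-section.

web: A = 14 × 200 = 2800.00, centroid at (7.00, 100.00).
bottom flange: A = 120 × 24 = 2880.00, centroid at (74.00, 12.00).
top flange: A = 120 × 24 = 2880.00, centroid at (74.00, 188.00).
ΣA = 8560.00 in², ΣAx_c = 445840.00 in³, ΣAy_c = 856000.00 in³.
x_c = 445840.00/8560.00 = 52.08 in; y_c = 856000.00/8560.00 = 100.00 in.

x_c = 52.08 in, y_c = 100.00 in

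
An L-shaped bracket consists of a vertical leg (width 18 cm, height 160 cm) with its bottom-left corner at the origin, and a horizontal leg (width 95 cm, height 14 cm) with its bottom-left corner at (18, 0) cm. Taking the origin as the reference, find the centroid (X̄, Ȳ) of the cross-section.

vertical leg: A = 18 × 160 = 2880.00, centroid at (9.00, 80.00).
horizontal leg: A = 95 × 14 = 1330.00, centroid at (65.50, 7.00).
ΣA = 4210.00 cm², ΣAX̄ = 113035.00 cm³, ΣAȲ = 239710.00 cm³.
X̄ = 113035.00/4210.00 = 26.85 cm; Ȳ = 239710.00/4210.00 = 56.94 cm.

X̄ = 26.85 cm, Ȳ = 56.94 cm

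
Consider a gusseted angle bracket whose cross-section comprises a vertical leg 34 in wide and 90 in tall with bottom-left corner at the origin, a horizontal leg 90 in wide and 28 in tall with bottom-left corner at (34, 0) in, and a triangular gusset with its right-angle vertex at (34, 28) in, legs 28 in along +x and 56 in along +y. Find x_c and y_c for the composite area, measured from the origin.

x_c = 44.79 in, y_c = 32.93 in

vertical leg: A = 34 × 90 = 3060.00, centroid at (17.00, 45.00).
horizontal leg: A = 90 × 28 = 2520.00, centroid at (79.00, 14.00).
gusset: A = ½·28·56 = 784.00, centroid at (43.33, 46.67).
ΣA = 6364.00 in²
ΣAx_c = (3060.00)(17.00) + (2520.00)(79.00) + (784.00)(43.33) = 285073.33 in³
ΣAy_c = (3060.00)(45.00) + (2520.00)(14.00) + (784.00)(46.67) = 209566.67 in³
x_c = 285073.33 / 6364.00 = 44.79 in
y_c = 209566.67 / 6364.00 = 32.93 in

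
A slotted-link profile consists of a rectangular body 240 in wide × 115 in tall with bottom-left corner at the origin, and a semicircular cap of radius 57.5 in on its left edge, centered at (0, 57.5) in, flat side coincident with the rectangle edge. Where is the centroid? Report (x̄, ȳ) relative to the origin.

rectangular body: A = 240 × 115 = 27600.00, centroid at (120.00, 57.50).
semicircular end: A = ½π·57.5² = 5193.45, centroid at (-24.40, 57.50).
ΣA = 32793.45 in²
ΣAx̄ = (27600.00)(120.00) + (5193.45)(-24.40) = 3185260.42 in³
ΣAȳ = (27600.00)(57.50) + (5193.45)(57.50) = 1885623.11 in³
x̄ = 3185260.42 / 32793.45 = 97.13 in
ȳ = 1885623.11 / 32793.45 = 57.50 in

x̄ = 97.13 in, ȳ = 57.50 in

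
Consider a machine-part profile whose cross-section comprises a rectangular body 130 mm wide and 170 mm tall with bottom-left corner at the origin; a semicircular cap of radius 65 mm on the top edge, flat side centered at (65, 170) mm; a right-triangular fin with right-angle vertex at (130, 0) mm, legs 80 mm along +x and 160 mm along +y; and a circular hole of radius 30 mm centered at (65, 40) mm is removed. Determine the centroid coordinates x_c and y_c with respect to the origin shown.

x_c = 83.16 mm, y_c = 105.79 mm

Part | A | x̄ᵢ | ȳᵢ | A·x̄ᵢ | A·ȳᵢ
rectangular body | 22100.00 | 65.00 | 85.00 | 1436500.00 | 1878500.00
semicircular top | 6636.61 | 65.00 | 197.59 | 431379.94 | 1311307.80
triangular fin | 6400.00 | 156.67 | 53.33 | 1002666.67 | 341333.33
hole | -2827.43 | 65.00 | 40.00 | -183783.17 | -113097.34
Σ | 32309.18 |  |  | 2686763.44 | 3418043.79
x_c = 2686763.44 / 32309.18 = 83.16 mm
y_c = 3418043.79 / 32309.18 = 105.79 mm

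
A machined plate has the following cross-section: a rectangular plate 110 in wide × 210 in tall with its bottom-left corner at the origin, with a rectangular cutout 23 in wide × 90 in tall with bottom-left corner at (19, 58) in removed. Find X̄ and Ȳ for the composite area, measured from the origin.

X̄ = 57.41 in, Ȳ = 105.20 in

Part | A | x̄ᵢ | ȳᵢ | A·x̄ᵢ | A·ȳᵢ
plate | 23100.00 | 55.00 | 105.00 | 1270500.00 | 2425500.00
hole | -2070.00 | 30.50 | 103.00 | -63135.00 | -213210.00
Σ | 21030.00 |  |  | 1207365.00 | 2212290.00
X̄ = 1207365.00 / 21030.00 = 57.41 in
Ȳ = 2212290.00 / 21030.00 = 105.20 in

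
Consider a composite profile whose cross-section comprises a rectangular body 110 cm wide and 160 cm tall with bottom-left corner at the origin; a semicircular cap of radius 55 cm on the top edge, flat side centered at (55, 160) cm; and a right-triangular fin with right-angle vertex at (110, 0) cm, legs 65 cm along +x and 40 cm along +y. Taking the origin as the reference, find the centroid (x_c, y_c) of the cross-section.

x_c = 59.21 cm, y_c = 97.10 cm

rectangular body: A = 110 × 160 = 17600.00, centroid at (55.00, 80.00).
semicircular top: A = ½π·55² = 4751.66, centroid at (55.00, 183.34).
triangular fin: A = ½·65·40 = 1300.00, centroid at (131.67, 13.33).
ΣA = 23651.66 cm²
ΣAx_c = (17600.00)(55.00) + (4751.66)(55.00) + (1300.00)(131.67) = 1400507.91 cm³
ΣAy_c = (17600.00)(80.00) + (4751.66)(183.34) + (1300.00)(13.33) = 2296515.42 cm³
x_c = 1400507.91 / 23651.66 = 59.21 cm
y_c = 2296515.42 / 23651.66 = 97.10 cm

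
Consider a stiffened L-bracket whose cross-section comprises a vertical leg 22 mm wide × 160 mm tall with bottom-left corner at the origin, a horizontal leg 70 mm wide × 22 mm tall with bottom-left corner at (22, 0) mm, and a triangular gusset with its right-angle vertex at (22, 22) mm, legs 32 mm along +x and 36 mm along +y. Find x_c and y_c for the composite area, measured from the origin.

x_c = 25.78 mm, y_c = 56.44 mm

vertical leg: A = 22 × 160 = 3520.00, centroid at (11.00, 80.00).
horizontal leg: A = 70 × 22 = 1540.00, centroid at (57.00, 11.00).
gusset: A = ½·32·36 = 576.00, centroid at (32.67, 34.00).
ΣA = 5636.00 mm², ΣAx_c = 145316.00 mm³, ΣAy_c = 318124.00 mm³.
x_c = 145316.00/5636.00 = 25.78 mm; y_c = 318124.00/5636.00 = 56.44 mm.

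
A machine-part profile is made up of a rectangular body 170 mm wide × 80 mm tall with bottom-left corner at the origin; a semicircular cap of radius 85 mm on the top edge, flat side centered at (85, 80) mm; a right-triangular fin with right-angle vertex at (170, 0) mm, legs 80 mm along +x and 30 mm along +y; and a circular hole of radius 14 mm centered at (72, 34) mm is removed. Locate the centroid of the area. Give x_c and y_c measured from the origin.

x_c = 90.56 mm, y_c = 72.55 mm

Part | A | x̄ᵢ | ȳᵢ | A·x̄ᵢ | A·ȳᵢ
rectangular body | 13600.00 | 85.00 | 40.00 | 1156000.00 | 544000.00
semicircular top | 11349.00 | 85.00 | 116.08 | 964665.29 | 1317336.94
triangular fin | 1200.00 | 196.67 | 10.00 | 236000.00 | 12000.00
hole | -615.75 | 72.00 | 34.00 | -44334.16 | -20935.57
Σ | 25533.25 |  |  | 2312331.14 | 1852401.37
x_c = 2312331.14 / 25533.25 = 90.56 mm
y_c = 1852401.37 / 25533.25 = 72.55 mm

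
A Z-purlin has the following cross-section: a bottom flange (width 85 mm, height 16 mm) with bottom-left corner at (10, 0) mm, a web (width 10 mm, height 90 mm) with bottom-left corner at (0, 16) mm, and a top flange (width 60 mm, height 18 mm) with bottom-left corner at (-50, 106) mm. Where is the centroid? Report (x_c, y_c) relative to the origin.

bottom flange: A = 85 × 16 = 1360.00, centroid at (52.50, 8.00).
web: A = 10 × 90 = 900.00, centroid at (5.00, 61.00).
top flange: A = 60 × 18 = 1080.00, centroid at (-20.00, 115.00).
ΣA = 3340.00 mm², ΣAx_c = 54300.00 mm³, ΣAy_c = 189980.00 mm³.
x_c = 54300.00/3340.00 = 16.26 mm; y_c = 189980.00/3340.00 = 56.88 mm.

x_c = 16.26 mm, y_c = 56.88 mm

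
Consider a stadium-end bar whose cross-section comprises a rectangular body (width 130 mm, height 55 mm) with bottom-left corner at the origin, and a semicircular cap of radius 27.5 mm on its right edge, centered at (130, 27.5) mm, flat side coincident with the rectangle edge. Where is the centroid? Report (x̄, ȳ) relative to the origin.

x̄ = 75.92 mm, ȳ = 27.50 mm

rectangular body: A = 130 × 55 = 7150.00, centroid at (65.00, 27.50).
semicircular end: A = ½π·27.5² = 1187.91, centroid at (141.67, 27.50).
ΣA = 8337.91 mm²
ΣAx̄ = (7150.00)(65.00) + (1187.91)(141.67) = 633043.50 mm³
ΣAȳ = (7150.00)(27.50) + (1187.91)(27.50) = 229292.65 mm³
x̄ = 633043.50 / 8337.91 = 75.92 mm
ȳ = 229292.65 / 8337.91 = 27.50 mm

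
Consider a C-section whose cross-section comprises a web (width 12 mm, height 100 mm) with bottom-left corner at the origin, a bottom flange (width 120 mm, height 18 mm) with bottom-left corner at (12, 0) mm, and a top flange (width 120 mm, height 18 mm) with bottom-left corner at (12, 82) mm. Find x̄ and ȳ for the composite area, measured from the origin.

x̄ = 57.65 mm, ȳ = 50.00 mm

web: A = 12 × 100 = 1200.00, centroid at (6.00, 50.00).
bottom flange: A = 120 × 18 = 2160.00, centroid at (72.00, 9.00).
top flange: A = 120 × 18 = 2160.00, centroid at (72.00, 91.00).
ΣA = 5520.00 mm²
ΣAx̄ = (1200.00)(6.00) + (2160.00)(72.00) + (2160.00)(72.00) = 318240.00 mm³
ΣAȳ = (1200.00)(50.00) + (2160.00)(9.00) + (2160.00)(91.00) = 276000.00 mm³
x̄ = 318240.00 / 5520.00 = 57.65 mm
ȳ = 276000.00 / 5520.00 = 50.00 mm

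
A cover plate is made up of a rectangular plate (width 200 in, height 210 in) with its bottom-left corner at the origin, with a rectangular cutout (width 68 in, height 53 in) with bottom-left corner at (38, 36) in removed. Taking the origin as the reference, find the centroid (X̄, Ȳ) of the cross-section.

Part | A | x̄ᵢ | ȳᵢ | A·x̄ᵢ | A·ȳᵢ
plate | 42000.00 | 100.00 | 105.00 | 4200000.00 | 4410000.00
hole | -3604.00 | 72.00 | 62.50 | -259488.00 | -225250.00
Σ | 38396.00 |  |  | 3940512.00 | 4184750.00
X̄ = 3940512.00 / 38396.00 = 102.63 in
Ȳ = 4184750.00 / 38396.00 = 108.99 in

X̄ = 102.63 in, Ȳ = 108.99 in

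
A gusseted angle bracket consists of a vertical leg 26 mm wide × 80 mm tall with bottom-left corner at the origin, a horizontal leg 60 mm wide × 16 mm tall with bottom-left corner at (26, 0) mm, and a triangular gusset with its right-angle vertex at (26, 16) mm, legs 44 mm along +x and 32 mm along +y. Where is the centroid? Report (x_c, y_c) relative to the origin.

x_c = 29.23 mm, y_c = 29.29 mm

Part | A | x̄ᵢ | ȳᵢ | A·x̄ᵢ | A·ȳᵢ
vertical leg | 2080.00 | 13.00 | 40.00 | 27040.00 | 83200.00
horizontal leg | 960.00 | 56.00 | 8.00 | 53760.00 | 7680.00
gusset | 704.00 | 40.67 | 26.67 | 28629.33 | 18773.33
Σ | 3744.00 |  |  | 109429.33 | 109653.33
x_c = 109429.33 / 3744.00 = 29.23 mm
y_c = 109653.33 / 3744.00 = 29.29 mm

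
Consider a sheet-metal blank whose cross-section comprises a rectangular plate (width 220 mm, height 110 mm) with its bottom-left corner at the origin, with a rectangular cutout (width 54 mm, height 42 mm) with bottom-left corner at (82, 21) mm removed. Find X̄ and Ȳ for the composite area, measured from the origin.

Part | A | x̄ᵢ | ȳᵢ | A·x̄ᵢ | A·ȳᵢ
plate | 24200.00 | 110.00 | 55.00 | 2662000.00 | 1331000.00
hole | -2268.00 | 109.00 | 42.00 | -247212.00 | -95256.00
Σ | 21932.00 |  |  | 2414788.00 | 1235744.00
X̄ = 2414788.00 / 21932.00 = 110.10 mm
Ȳ = 1235744.00 / 21932.00 = 56.34 mm

X̄ = 110.10 mm, Ȳ = 56.34 mm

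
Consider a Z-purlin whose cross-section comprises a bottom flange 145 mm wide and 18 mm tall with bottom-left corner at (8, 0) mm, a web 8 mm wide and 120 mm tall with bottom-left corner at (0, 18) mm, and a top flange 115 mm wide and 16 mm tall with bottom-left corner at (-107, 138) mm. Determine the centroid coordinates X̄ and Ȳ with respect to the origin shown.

bottom flange: A = 145 × 18 = 2610.00, centroid at (80.50, 9.00).
web: A = 8 × 120 = 960.00, centroid at (4.00, 78.00).
top flange: A = 115 × 16 = 1840.00, centroid at (-49.50, 146.00).
ΣA = 5410.00 mm²
ΣAX̄ = (2610.00)(80.50) + (960.00)(4.00) + (1840.00)(-49.50) = 122865.00 mm³
ΣAȲ = (2610.00)(9.00) + (960.00)(78.00) + (1840.00)(146.00) = 367010.00 mm³
X̄ = 122865.00 / 5410.00 = 22.71 mm
Ȳ = 367010.00 / 5410.00 = 67.84 mm

X̄ = 22.71 mm, Ȳ = 67.84 mm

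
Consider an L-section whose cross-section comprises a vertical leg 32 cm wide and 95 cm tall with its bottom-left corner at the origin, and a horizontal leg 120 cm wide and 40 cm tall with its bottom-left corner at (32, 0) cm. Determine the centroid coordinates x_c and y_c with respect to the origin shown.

x_c = 62.53 cm, y_c = 30.66 cm

vertical leg: A = 32 × 95 = 3040.00, centroid at (16.00, 47.50).
horizontal leg: A = 120 × 40 = 4800.00, centroid at (92.00, 20.00).
ΣA = 7840.00 cm², ΣAx_c = 490240.00 cm³, ΣAy_c = 240400.00 cm³.
x_c = 490240.00/7840.00 = 62.53 cm; y_c = 240400.00/7840.00 = 30.66 cm.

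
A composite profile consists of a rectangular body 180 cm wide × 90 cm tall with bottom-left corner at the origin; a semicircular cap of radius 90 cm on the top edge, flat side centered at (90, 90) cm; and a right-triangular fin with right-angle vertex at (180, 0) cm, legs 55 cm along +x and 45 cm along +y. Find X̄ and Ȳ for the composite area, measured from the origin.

rectangular body: A = 180 × 90 = 16200.00, centroid at (90.00, 45.00).
semicircular top: A = ½π·90² = 12723.45, centroid at (90.00, 128.20).
triangular fin: A = ½·55·45 = 1237.50, centroid at (198.33, 15.00).
ΣA = 30160.95 cm², ΣAX̄ = 2848548.02 cm³, ΣAȲ = 2378673.02 cm³.
X̄ = 2848548.02/30160.95 = 94.44 cm; Ȳ = 2378673.02/30160.95 = 78.87 cm.

X̄ = 94.44 cm, Ȳ = 78.87 cm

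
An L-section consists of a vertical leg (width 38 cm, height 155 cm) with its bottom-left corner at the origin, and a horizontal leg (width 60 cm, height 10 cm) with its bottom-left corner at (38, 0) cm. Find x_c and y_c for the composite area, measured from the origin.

x_c = 23.53 cm, y_c = 70.80 cm

Part | A | x̄ᵢ | ȳᵢ | A·x̄ᵢ | A·ȳᵢ
vertical leg | 5890.00 | 19.00 | 77.50 | 111910.00 | 456475.00
horizontal leg | 600.00 | 68.00 | 5.00 | 40800.00 | 3000.00
Σ | 6490.00 |  |  | 152710.00 | 459475.00
x_c = 152710.00 / 6490.00 = 23.53 cm
y_c = 459475.00 / 6490.00 = 70.80 cm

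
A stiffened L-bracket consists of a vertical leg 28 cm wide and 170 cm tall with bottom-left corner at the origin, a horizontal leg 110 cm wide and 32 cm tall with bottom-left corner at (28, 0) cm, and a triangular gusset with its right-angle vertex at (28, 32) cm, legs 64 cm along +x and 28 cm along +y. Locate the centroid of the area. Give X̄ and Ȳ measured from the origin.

X̄ = 43.92 cm, Ȳ = 54.27 cm

Part | A | x̄ᵢ | ȳᵢ | A·x̄ᵢ | A·ȳᵢ
vertical leg | 4760.00 | 14.00 | 85.00 | 66640.00 | 404600.00
horizontal leg | 3520.00 | 83.00 | 16.00 | 292160.00 | 56320.00
gusset | 896.00 | 49.33 | 41.33 | 44202.67 | 37034.67
Σ | 9176.00 |  |  | 403002.67 | 497954.67
X̄ = 403002.67 / 9176.00 = 43.92 cm
Ȳ = 497954.67 / 9176.00 = 54.27 cm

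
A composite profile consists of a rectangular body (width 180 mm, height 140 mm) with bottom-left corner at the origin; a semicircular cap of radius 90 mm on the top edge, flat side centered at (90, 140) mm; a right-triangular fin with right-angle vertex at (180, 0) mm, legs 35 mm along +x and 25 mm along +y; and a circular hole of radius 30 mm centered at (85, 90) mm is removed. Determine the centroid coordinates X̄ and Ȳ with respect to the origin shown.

X̄ = 91.65 mm, Ȳ = 106.39 mm

Part | A | x̄ᵢ | ȳᵢ | A·x̄ᵢ | A·ȳᵢ
rectangular body | 25200.00 | 90.00 | 70.00 | 2268000.00 | 1764000.00
semicircular top | 12723.45 | 90.00 | 178.20 | 1145110.52 | 2267283.03
triangular fin | 437.50 | 191.67 | 8.33 | 83854.17 | 3645.83
hole | -2827.43 | 85.00 | 90.00 | -240331.84 | -254469.00
Σ | 35533.52 |  |  | 3256632.85 | 3780459.86
X̄ = 3256632.85 / 35533.52 = 91.65 mm
Ȳ = 3780459.86 / 35533.52 = 106.39 mm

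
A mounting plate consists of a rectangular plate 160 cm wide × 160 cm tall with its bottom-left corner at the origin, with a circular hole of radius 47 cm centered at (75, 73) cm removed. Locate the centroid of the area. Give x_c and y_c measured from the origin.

plate: A = 160 × 160 = 25600.00, centroid at (80.00, 80.00).
hole: A = −π·47² = -6939.78, centroid at (75.00, 73.00).
ΣA = 18660.22 cm²
ΣAx_c = (25600.00)(80.00) + (-6939.78)(75.00) = 1527516.64 cm³
ΣAy_c = (25600.00)(80.00) + (-6939.78)(73.00) = 1541396.19 cm³
x_c = 1527516.64 / 18660.22 = 81.86 cm
y_c = 1541396.19 / 18660.22 = 82.60 cm

x_c = 81.86 cm, y_c = 82.60 cm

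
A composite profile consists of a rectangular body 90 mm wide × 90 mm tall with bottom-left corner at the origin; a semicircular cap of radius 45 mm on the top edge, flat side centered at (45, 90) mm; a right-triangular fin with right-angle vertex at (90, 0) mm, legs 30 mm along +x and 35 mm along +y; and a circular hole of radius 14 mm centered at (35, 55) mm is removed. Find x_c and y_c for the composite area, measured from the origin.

rectangular body: A = 90 × 90 = 8100.00, centroid at (45.00, 45.00).
semicircular top: A = ½π·45² = 3180.86, centroid at (45.00, 109.10).
triangular fin: A = ½·30·35 = 525.00, centroid at (100.00, 11.67).
hole: A = −π·14² = -615.75, centroid at (35.00, 55.00).
ΣA = 11190.11 mm², ΣAx_c = 538587.49 mm³, ΣAy_c = 683786.26 mm³.
x_c = 538587.49/11190.11 = 48.13 mm; y_c = 683786.26/11190.11 = 61.11 mm.

x_c = 48.13 mm, y_c = 61.11 mm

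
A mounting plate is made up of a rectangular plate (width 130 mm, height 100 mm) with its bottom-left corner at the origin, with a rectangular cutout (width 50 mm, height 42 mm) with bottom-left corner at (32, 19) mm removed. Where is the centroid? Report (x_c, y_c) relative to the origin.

plate: A = 130 × 100 = 13000.00, centroid at (65.00, 50.00).
hole: A = −(50 × 42) = -2100.00, centroid at (57.00, 40.00).
ΣA = 10900.00 mm²
ΣAx_c = (13000.00)(65.00) + (-2100.00)(57.00) = 725300.00 mm³
ΣAy_c = (13000.00)(50.00) + (-2100.00)(40.00) = 566000.00 mm³
x_c = 725300.00 / 10900.00 = 66.54 mm
y_c = 566000.00 / 10900.00 = 51.93 mm

x_c = 66.54 mm, y_c = 51.93 mm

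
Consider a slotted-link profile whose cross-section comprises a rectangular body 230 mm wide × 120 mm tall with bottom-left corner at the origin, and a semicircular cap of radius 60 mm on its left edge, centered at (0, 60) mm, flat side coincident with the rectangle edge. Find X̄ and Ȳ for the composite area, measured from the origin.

rectangular body: A = 230 × 120 = 27600.00, centroid at (115.00, 60.00).
semicircular end: A = ½π·60² = 5654.87, centroid at (-25.46, 60.00).
ΣA = 33254.87 mm², ΣAX̄ = 3030000.00 mm³, ΣAȲ = 1995292.01 mm³.
X̄ = 3030000.00/33254.87 = 91.11 mm; Ȳ = 1995292.01/33254.87 = 60.00 mm.

X̄ = 91.11 mm, Ȳ = 60.00 mm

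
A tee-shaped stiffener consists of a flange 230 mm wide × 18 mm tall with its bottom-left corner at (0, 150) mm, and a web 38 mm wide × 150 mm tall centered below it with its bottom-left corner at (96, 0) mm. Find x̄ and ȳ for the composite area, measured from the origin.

x̄ = 115.00 mm, ȳ = 110.34 mm

Part | A | x̄ᵢ | ȳᵢ | A·x̄ᵢ | A·ȳᵢ
web | 5700.00 | 115.00 | 75.00 | 655500.00 | 427500.00
flange | 4140.00 | 115.00 | 159.00 | 476100.00 | 658260.00
Σ | 9840.00 |  |  | 1131600.00 | 1085760.00
x̄ = 1131600.00 / 9840.00 = 115.00 mm
ȳ = 1085760.00 / 9840.00 = 110.34 mm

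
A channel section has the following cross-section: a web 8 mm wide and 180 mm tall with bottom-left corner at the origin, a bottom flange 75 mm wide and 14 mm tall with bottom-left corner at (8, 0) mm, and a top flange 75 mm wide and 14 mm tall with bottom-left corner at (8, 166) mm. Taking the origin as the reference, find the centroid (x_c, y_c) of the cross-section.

web: A = 8 × 180 = 1440.00, centroid at (4.00, 90.00).
bottom flange: A = 75 × 14 = 1050.00, centroid at (45.50, 7.00).
top flange: A = 75 × 14 = 1050.00, centroid at (45.50, 173.00).
ΣA = 3540.00 mm², ΣAx_c = 101310.00 mm³, ΣAy_c = 318600.00 mm³.
x_c = 101310.00/3540.00 = 28.62 mm; y_c = 318600.00/3540.00 = 90.00 mm.

x_c = 28.62 mm, y_c = 90.00 mm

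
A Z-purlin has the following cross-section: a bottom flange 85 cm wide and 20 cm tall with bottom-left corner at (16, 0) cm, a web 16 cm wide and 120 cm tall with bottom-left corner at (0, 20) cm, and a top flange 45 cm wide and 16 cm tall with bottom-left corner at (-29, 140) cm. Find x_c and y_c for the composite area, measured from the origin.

x_c = 25.38 cm, y_c = 63.86 cm

bottom flange: A = 85 × 20 = 1700.00, centroid at (58.50, 10.00).
web: A = 16 × 120 = 1920.00, centroid at (8.00, 80.00).
top flange: A = 45 × 16 = 720.00, centroid at (-6.50, 148.00).
ΣA = 4340.00 cm², ΣAx_c = 110130.00 cm³, ΣAy_c = 277160.00 cm³.
x_c = 110130.00/4340.00 = 25.38 cm; y_c = 277160.00/4340.00 = 63.86 cm.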